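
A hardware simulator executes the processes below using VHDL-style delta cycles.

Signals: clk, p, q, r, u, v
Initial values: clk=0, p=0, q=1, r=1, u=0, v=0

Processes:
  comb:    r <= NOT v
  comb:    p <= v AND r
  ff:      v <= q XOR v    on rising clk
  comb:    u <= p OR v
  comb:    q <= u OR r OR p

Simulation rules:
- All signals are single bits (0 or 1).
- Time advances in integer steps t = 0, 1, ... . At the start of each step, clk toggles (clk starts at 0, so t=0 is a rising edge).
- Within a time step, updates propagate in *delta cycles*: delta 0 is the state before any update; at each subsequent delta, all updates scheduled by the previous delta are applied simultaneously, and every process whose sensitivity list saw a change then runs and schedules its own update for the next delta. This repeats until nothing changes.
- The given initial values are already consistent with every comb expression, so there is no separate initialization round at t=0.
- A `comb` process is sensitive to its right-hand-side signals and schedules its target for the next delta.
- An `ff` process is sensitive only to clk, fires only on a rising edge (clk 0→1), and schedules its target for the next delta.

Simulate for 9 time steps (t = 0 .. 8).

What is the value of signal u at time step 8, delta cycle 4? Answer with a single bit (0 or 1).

[bits: p,u,r,q,v,clk]
t=0: Δ0=001100 Δ1=001101 Δ2=001111 Δ3=110111 Δ4=010111 | 4Δ
t=1: Δ0=010111 Δ1=010110 | 1Δ
t=2: Δ0=010110 Δ1=010111 Δ2=010101 Δ3=001101 | 3Δ
t=3: Δ0=001101 Δ1=001100 | 1Δ
t=4: Δ0=001100 Δ1=001101 Δ2=001111 Δ3=110111 Δ4=010111 | 4Δ
t=5: Δ0=010111 Δ1=010110 | 1Δ
t=6: Δ0=010110 Δ1=010111 Δ2=010101 Δ3=001101 | 3Δ
t=7: Δ0=001101 Δ1=001100 | 1Δ
t=8: Δ0=001100 Δ1=001101 Δ2=001111 Δ3=110111 Δ4=010111 | 4Δ

1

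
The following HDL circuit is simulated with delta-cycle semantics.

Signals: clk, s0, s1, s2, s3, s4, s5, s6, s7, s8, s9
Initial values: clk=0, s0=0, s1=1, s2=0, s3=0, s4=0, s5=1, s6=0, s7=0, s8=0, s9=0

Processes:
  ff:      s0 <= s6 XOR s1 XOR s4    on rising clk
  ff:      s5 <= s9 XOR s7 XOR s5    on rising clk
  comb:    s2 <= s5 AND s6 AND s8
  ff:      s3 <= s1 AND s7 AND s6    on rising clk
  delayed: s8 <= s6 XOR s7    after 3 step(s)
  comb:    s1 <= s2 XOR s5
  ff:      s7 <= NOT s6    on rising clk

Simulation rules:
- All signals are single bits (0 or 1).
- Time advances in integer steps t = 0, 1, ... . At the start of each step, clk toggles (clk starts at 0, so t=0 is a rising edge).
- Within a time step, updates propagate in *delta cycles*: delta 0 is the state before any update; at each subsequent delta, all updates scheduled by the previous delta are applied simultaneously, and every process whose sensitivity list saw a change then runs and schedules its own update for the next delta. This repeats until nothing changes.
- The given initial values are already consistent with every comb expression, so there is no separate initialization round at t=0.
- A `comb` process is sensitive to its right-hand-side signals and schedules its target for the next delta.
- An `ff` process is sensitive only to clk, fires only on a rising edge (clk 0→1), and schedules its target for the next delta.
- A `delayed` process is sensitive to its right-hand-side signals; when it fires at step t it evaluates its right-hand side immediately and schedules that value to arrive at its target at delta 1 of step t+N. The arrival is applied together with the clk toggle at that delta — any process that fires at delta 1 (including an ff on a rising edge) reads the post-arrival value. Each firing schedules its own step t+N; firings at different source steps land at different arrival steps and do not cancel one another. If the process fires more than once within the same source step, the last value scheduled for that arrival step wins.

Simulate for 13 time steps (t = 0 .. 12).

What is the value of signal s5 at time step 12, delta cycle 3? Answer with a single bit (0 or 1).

[bits: s5,s2,s1,s4,s8,s7,s6,s0,s3,s9,clk]
t=0: Δ0=10100000000 Δ1=10100000001 Δ2=10100101001 | 2Δ
t=1: Δ0=10100101001 Δ1=10100101000 | 1Δ
t=2: Δ0=10100101000 Δ1=10100101001 Δ2=00100101001 Δ3=00000101001 | 3Δ
t=3: Δ0=00000101001 Δ1=00001101000 | 1Δ
t=4: Δ0=00001101000 Δ1=00001101001 Δ2=10001100001 Δ3=10101100001 | 3Δ
t=5: Δ0=10101100001 Δ1=10101100000 | 1Δ
t=6: Δ0=10101100000 Δ1=10101100001 Δ2=00101101001 Δ3=00001101001 | 3Δ
t=7: Δ0=00001101001 Δ1=00001101000 | 1Δ
t=8: Δ0=00001101000 Δ1=00001101001 Δ2=10001100001 Δ3=10101100001 | 3Δ
t=9: Δ0=10101100001 Δ1=10101100000 | 1Δ
t=10: Δ0=10101100000 Δ1=10101100001 Δ2=00101101001 Δ3=00001101001 | 3Δ
t=11: Δ0=00001101001 Δ1=00001101000 | 1Δ
t=12: Δ0=00001101000 Δ1=00001101001 Δ2=10001100001 Δ3=10101100001 | 3Δ

1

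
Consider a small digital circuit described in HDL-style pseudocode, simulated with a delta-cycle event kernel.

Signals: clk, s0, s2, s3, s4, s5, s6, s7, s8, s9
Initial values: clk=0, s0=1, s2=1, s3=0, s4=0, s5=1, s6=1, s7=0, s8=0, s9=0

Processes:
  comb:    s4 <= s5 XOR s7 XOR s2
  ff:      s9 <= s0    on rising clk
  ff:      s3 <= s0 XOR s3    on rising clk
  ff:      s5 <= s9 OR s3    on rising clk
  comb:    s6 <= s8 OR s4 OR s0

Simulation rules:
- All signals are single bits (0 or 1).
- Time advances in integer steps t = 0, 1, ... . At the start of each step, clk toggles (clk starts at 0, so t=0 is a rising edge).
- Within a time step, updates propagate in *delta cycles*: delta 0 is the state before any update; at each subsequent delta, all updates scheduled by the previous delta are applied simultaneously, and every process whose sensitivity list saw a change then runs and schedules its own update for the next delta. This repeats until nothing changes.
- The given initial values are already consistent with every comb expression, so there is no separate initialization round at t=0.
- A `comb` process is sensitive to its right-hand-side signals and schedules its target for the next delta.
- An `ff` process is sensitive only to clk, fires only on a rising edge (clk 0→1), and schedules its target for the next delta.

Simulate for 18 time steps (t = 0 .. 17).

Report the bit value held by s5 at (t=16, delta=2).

1

t=0 Δ0: s8=0 s7=0 s6=1 s5=1 s4=0 s0=1 clk=0 s9=0 s2=1 s3=0
  Δ1: clk:0→1
  Δ2: s5:1→0, s9:0→1, s3:0→1
  Δ3: s4:0→1
  (3Δ to stable)
t=1 Δ0: s8=0 s7=0 s6=1 s5=0 s4=1 s0=1 clk=1 s9=1 s2=1 s3=1
  Δ1: clk:1→0
  (1Δ to stable)
t=2 Δ0: s8=0 s7=0 s6=1 s5=0 s4=1 s0=1 clk=0 s9=1 s2=1 s3=1
  Δ1: clk:0→1
  Δ2: s5:0→1, s3:1→0
  Δ3: s4:1→0
  (3Δ to stable)
t=3 Δ0: s8=0 s7=0 s6=1 s5=1 s4=0 s0=1 clk=1 s9=1 s2=1 s3=0
  Δ1: clk:1→0
  (1Δ to stable)
t=4 Δ0: s8=0 s7=0 s6=1 s5=1 s4=0 s0=1 clk=0 s9=1 s2=1 s3=0
  Δ1: clk:0→1
  Δ2: s3:0→1
  (2Δ to stable)
t=5 Δ0: s8=0 s7=0 s6=1 s5=1 s4=0 s0=1 clk=1 s9=1 s2=1 s3=1
  Δ1: clk:1→0
  (1Δ to stable)
t=6 Δ0: s8=0 s7=0 s6=1 s5=1 s4=0 s0=1 clk=0 s9=1 s2=1 s3=1
  Δ1: clk:0→1
  Δ2: s3:1→0
  (2Δ to stable)
t=7 Δ0: s8=0 s7=0 s6=1 s5=1 s4=0 s0=1 clk=1 s9=1 s2=1 s3=0
  Δ1: clk:1→0
  (1Δ to stable)
t=8 Δ0: s8=0 s7=0 s6=1 s5=1 s4=0 s0=1 clk=0 s9=1 s2=1 s3=0
  Δ1: clk:0→1
  Δ2: s3:0→1
  (2Δ to stable)
t=9 Δ0: s8=0 s7=0 s6=1 s5=1 s4=0 s0=1 clk=1 s9=1 s2=1 s3=1
  Δ1: clk:1→0
  (1Δ to stable)
t=10 Δ0: s8=0 s7=0 s6=1 s5=1 s4=0 s0=1 clk=0 s9=1 s2=1 s3=1
  Δ1: clk:0→1
  Δ2: s3:1→0
  (2Δ to stable)
t=11 Δ0: s8=0 s7=0 s6=1 s5=1 s4=0 s0=1 clk=1 s9=1 s2=1 s3=0
  Δ1: clk:1→0
  (1Δ to stable)
t=12 Δ0: s8=0 s7=0 s6=1 s5=1 s4=0 s0=1 clk=0 s9=1 s2=1 s3=0
  Δ1: clk:0→1
  Δ2: s3:0→1
  (2Δ to stable)
t=13 Δ0: s8=0 s7=0 s6=1 s5=1 s4=0 s0=1 clk=1 s9=1 s2=1 s3=1
  Δ1: clk:1→0
  (1Δ to stable)
t=14 Δ0: s8=0 s7=0 s6=1 s5=1 s4=0 s0=1 clk=0 s9=1 s2=1 s3=1
  Δ1: clk:0→1
  Δ2: s3:1→0
  (2Δ to stable)
t=15 Δ0: s8=0 s7=0 s6=1 s5=1 s4=0 s0=1 clk=1 s9=1 s2=1 s3=0
  Δ1: clk:1→0
  (1Δ to stable)
t=16 Δ0: s8=0 s7=0 s6=1 s5=1 s4=0 s0=1 clk=0 s9=1 s2=1 s3=0
  Δ1: clk:0→1
  Δ2: s3:0→1
  (2Δ to stable)
t=17 Δ0: s8=0 s7=0 s6=1 s5=1 s4=0 s0=1 clk=1 s9=1 s2=1 s3=1
  Δ1: clk:1→0
  (1Δ to stable)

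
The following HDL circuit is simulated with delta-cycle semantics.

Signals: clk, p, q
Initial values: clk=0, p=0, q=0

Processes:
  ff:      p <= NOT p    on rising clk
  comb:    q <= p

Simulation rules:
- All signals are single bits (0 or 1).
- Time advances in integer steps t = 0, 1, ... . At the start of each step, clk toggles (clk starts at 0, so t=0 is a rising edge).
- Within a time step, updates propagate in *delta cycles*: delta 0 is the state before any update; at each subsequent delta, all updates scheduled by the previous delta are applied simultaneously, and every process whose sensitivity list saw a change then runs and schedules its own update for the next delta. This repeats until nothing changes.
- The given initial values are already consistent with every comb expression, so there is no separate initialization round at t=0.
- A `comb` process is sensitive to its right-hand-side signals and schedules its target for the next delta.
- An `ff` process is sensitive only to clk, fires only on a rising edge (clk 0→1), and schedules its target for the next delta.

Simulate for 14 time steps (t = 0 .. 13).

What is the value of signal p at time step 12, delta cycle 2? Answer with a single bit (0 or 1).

t=0 Δ0: p=0 q=0 clk=0
  Δ1: clk:0→1
  Δ2: p:0→1
  Δ3: q:0→1
  (3Δ to stable)
t=1 Δ0: p=1 q=1 clk=1
  Δ1: clk:1→0
  (1Δ to stable)
t=2 Δ0: p=1 q=1 clk=0
  Δ1: clk:0→1
  Δ2: p:1→0
  Δ3: q:1→0
  (3Δ to stable)
t=3 Δ0: p=0 q=0 clk=1
  Δ1: clk:1→0
  (1Δ to stable)
t=4 Δ0: p=0 q=0 clk=0
  Δ1: clk:0→1
  Δ2: p:0→1
  Δ3: q:0→1
  (3Δ to stable)
t=5 Δ0: p=1 q=1 clk=1
  Δ1: clk:1→0
  (1Δ to stable)
t=6 Δ0: p=1 q=1 clk=0
  Δ1: clk:0→1
  Δ2: p:1→0
  Δ3: q:1→0
  (3Δ to stable)
t=7 Δ0: p=0 q=0 clk=1
  Δ1: clk:1→0
  (1Δ to stable)
t=8 Δ0: p=0 q=0 clk=0
  Δ1: clk:0→1
  Δ2: p:0→1
  Δ3: q:0→1
  (3Δ to stable)
t=9 Δ0: p=1 q=1 clk=1
  Δ1: clk:1→0
  (1Δ to stable)
t=10 Δ0: p=1 q=1 clk=0
  Δ1: clk:0→1
  Δ2: p:1→0
  Δ3: q:1→0
  (3Δ to stable)
t=11 Δ0: p=0 q=0 clk=1
  Δ1: clk:1→0
  (1Δ to stable)
t=12 Δ0: p=0 q=0 clk=0
  Δ1: clk:0→1
  Δ2: p:0→1
  Δ3: q:0→1
  (3Δ to stable)
t=13 Δ0: p=1 q=1 clk=1
  Δ1: clk:1→0
  (1Δ to stable)

1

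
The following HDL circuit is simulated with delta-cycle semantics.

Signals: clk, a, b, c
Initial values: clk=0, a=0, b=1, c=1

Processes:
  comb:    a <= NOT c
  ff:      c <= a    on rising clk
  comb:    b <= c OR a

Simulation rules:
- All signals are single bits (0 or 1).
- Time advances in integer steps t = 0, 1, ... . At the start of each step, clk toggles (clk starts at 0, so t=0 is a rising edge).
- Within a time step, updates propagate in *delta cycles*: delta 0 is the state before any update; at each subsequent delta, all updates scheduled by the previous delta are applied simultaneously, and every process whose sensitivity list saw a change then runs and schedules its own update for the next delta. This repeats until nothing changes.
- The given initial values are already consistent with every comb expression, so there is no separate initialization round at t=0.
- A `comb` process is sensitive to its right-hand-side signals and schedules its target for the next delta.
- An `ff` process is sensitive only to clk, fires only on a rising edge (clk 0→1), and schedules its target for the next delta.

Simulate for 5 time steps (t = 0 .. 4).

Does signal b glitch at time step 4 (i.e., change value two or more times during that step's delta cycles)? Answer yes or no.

yes

t0.Δ0 c=1 b=1 clk=0 a=0
t0.Δ1 c=1 b=1 clk=1 a=0
t0.Δ2 c=0 b=1 clk=1 a=0
t0.Δ3 c=0 b=0 clk=1 a=1
t0.Δ4 c=0 b=1 clk=1 a=1
t1.Δ0 c=0 b=1 clk=1 a=1
t1.Δ1 c=0 b=1 clk=0 a=1
t2.Δ0 c=0 b=1 clk=0 a=1
t2.Δ1 c=0 b=1 clk=1 a=1
t2.Δ2 c=1 b=1 clk=1 a=1
t2.Δ3 c=1 b=1 clk=1 a=0
t3.Δ0 c=1 b=1 clk=1 a=0
t3.Δ1 c=1 b=1 clk=0 a=0
t4.Δ0 c=1 b=1 clk=0 a=0
t4.Δ1 c=1 b=1 clk=1 a=0
t4.Δ2 c=0 b=1 clk=1 a=0
t4.Δ3 c=0 b=0 clk=1 a=1
t4.Δ4 c=0 b=1 clk=1 a=1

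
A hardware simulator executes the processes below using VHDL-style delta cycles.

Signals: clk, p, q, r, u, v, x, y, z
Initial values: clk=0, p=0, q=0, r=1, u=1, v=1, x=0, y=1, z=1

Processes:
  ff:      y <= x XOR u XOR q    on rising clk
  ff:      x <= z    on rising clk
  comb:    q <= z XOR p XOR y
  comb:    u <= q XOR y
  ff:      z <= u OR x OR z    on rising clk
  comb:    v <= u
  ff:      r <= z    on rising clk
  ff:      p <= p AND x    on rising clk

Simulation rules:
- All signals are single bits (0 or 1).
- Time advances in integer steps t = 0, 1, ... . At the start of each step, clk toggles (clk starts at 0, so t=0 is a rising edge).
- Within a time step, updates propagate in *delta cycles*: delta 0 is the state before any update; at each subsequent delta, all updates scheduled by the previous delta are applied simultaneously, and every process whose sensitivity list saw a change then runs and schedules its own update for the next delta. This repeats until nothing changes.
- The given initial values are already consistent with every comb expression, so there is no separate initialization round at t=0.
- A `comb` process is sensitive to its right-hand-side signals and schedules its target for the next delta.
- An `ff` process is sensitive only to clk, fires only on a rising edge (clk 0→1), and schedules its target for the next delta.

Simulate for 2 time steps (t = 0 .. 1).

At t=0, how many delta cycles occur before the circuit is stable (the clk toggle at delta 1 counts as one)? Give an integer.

t0.Δ0 z=1 u=1 v=1 clk=0 y=1 q=0 x=0 r=1 p=0
t0.Δ1 z=1 u=1 v=1 clk=1 y=1 q=0 x=0 r=1 p=0
t0.Δ2 z=1 u=1 v=1 clk=1 y=1 q=0 x=1 r=1 p=0
t1.Δ0 z=1 u=1 v=1 clk=1 y=1 q=0 x=1 r=1 p=0
t1.Δ1 z=1 u=1 v=1 clk=0 y=1 q=0 x=1 r=1 p=0

2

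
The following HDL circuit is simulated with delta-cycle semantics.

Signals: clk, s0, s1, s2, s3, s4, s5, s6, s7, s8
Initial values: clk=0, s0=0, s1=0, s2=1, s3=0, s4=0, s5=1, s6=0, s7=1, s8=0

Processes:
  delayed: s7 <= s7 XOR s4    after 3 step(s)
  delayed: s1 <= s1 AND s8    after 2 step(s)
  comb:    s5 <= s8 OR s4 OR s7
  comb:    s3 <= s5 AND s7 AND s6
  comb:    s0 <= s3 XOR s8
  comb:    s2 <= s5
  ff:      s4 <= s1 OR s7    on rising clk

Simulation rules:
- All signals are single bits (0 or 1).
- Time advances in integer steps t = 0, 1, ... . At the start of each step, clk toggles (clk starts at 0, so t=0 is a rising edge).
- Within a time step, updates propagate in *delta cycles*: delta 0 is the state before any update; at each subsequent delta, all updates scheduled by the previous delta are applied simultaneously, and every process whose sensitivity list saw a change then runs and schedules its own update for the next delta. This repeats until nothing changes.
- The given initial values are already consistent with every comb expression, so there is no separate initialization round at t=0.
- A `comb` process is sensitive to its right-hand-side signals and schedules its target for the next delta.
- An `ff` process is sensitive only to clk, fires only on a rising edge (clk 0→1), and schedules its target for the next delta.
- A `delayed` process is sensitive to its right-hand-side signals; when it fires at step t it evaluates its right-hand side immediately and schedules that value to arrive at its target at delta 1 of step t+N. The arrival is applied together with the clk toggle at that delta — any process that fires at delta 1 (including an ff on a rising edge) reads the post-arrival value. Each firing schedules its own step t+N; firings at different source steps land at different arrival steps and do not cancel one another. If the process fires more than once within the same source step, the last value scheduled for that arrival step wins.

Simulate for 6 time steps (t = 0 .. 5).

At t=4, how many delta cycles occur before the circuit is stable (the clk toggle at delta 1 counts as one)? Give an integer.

t=0 Δ0: s3=0 s7=1 s5=1 s2=1 clk=0 s6=0 s8=0 s1=0 s4=0 s0=0
  Δ1: clk:0→1
  Δ2: s4:0→1
  (2Δ to stable)
t=1 Δ0: s3=0 s7=1 s5=1 s2=1 clk=1 s6=0 s8=0 s1=0 s4=1 s0=0
  Δ1: clk:1→0
  (1Δ to stable)
t=2 Δ0: s3=0 s7=1 s5=1 s2=1 clk=0 s6=0 s8=0 s1=0 s4=1 s0=0
  Δ1: clk:0→1
  (1Δ to stable)
t=3 Δ0: s3=0 s7=1 s5=1 s2=1 clk=1 s6=0 s8=0 s1=0 s4=1 s0=0
  Δ1: s7:1→0, clk:1→0
  (1Δ to stable)
t=4 Δ0: s3=0 s7=0 s5=1 s2=1 clk=0 s6=0 s8=0 s1=0 s4=1 s0=0
  Δ1: clk:0→1
  Δ2: s4:1→0
  Δ3: s5:1→0
  Δ4: s2:1→0
  (4Δ to stable)
t=5 Δ0: s3=0 s7=0 s5=0 s2=0 clk=1 s6=0 s8=0 s1=0 s4=0 s0=0
  Δ1: clk:1→0
  (1Δ to stable)

4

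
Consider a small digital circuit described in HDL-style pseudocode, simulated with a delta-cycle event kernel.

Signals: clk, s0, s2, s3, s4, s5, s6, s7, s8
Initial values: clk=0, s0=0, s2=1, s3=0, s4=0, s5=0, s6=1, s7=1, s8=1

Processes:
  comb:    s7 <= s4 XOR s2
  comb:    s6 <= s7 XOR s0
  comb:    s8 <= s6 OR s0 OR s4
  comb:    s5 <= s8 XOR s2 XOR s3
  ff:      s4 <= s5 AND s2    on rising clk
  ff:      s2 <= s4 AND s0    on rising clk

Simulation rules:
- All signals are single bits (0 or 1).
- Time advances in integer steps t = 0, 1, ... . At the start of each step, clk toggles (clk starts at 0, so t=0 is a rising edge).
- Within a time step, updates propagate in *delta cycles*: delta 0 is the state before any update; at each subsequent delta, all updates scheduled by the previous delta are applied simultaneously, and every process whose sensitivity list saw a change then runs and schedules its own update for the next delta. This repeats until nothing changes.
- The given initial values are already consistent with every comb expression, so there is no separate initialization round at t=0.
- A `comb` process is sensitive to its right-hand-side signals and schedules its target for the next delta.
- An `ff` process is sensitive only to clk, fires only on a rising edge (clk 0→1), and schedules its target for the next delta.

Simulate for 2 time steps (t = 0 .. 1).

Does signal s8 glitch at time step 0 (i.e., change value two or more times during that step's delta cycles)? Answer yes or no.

t0.Δ0 s5=0 s6=1 s3=0 s7=1 s4=0 s8=1 clk=0 s2=1 s0=0
t0.Δ1 s5=0 s6=1 s3=0 s7=1 s4=0 s8=1 clk=1 s2=1 s0=0
t0.Δ2 s5=0 s6=1 s3=0 s7=1 s4=0 s8=1 clk=1 s2=0 s0=0
t0.Δ3 s5=1 s6=1 s3=0 s7=0 s4=0 s8=1 clk=1 s2=0 s0=0
t0.Δ4 s5=1 s6=0 s3=0 s7=0 s4=0 s8=1 clk=1 s2=0 s0=0
t0.Δ5 s5=1 s6=0 s3=0 s7=0 s4=0 s8=0 clk=1 s2=0 s0=0
t0.Δ6 s5=0 s6=0 s3=0 s7=0 s4=0 s8=0 clk=1 s2=0 s0=0
t1.Δ0 s5=0 s6=0 s3=0 s7=0 s4=0 s8=0 clk=1 s2=0 s0=0
t1.Δ1 s5=0 s6=0 s3=0 s7=0 s4=0 s8=0 clk=0 s2=0 s0=0

no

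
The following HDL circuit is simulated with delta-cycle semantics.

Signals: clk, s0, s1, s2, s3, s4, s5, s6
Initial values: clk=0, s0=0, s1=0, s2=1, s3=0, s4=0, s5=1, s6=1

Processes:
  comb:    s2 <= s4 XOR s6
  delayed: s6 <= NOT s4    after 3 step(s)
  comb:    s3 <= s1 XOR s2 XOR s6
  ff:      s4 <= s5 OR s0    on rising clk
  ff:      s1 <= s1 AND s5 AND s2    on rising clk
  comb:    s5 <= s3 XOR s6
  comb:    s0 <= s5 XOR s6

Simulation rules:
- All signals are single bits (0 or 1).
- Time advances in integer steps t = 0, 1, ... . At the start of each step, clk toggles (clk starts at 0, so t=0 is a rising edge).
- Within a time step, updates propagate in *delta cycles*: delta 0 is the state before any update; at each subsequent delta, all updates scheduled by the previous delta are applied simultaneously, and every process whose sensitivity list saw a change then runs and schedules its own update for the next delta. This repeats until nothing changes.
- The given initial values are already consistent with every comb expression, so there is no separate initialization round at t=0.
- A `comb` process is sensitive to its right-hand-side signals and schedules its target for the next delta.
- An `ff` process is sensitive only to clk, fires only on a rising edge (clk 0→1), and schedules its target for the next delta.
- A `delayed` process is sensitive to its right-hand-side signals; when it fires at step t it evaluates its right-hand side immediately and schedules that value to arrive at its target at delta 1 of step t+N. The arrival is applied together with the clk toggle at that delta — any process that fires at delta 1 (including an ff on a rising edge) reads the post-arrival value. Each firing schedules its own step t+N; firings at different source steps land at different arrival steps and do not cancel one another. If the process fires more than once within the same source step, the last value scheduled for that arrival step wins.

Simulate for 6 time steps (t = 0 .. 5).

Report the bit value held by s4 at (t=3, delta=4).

1

t0.Δ0 s6=1 s2=1 clk=0 s5=1 s1=0 s0=0 s4=0 s3=0
t0.Δ1 s6=1 s2=1 clk=1 s5=1 s1=0 s0=0 s4=0 s3=0
t0.Δ2 s6=1 s2=1 clk=1 s5=1 s1=0 s0=0 s4=1 s3=0
t0.Δ3 s6=1 s2=0 clk=1 s5=1 s1=0 s0=0 s4=1 s3=0
t0.Δ4 s6=1 s2=0 clk=1 s5=1 s1=0 s0=0 s4=1 s3=1
t0.Δ5 s6=1 s2=0 clk=1 s5=0 s1=0 s0=0 s4=1 s3=1
t0.Δ6 s6=1 s2=0 clk=1 s5=0 s1=0 s0=1 s4=1 s3=1
t1.Δ0 s6=1 s2=0 clk=1 s5=0 s1=0 s0=1 s4=1 s3=1
t1.Δ1 s6=1 s2=0 clk=0 s5=0 s1=0 s0=1 s4=1 s3=1
t2.Δ0 s6=1 s2=0 clk=0 s5=0 s1=0 s0=1 s4=1 s3=1
t2.Δ1 s6=1 s2=0 clk=1 s5=0 s1=0 s0=1 s4=1 s3=1
t3.Δ0 s6=1 s2=0 clk=1 s5=0 s1=0 s0=1 s4=1 s3=1
t3.Δ1 s6=0 s2=0 clk=0 s5=0 s1=0 s0=1 s4=1 s3=1
t3.Δ2 s6=0 s2=1 clk=0 s5=1 s1=0 s0=0 s4=1 s3=0
t3.Δ3 s6=0 s2=1 clk=0 s5=0 s1=0 s0=1 s4=1 s3=1
t3.Δ4 s6=0 s2=1 clk=0 s5=1 s1=0 s0=0 s4=1 s3=1
t3.Δ5 s6=0 s2=1 clk=0 s5=1 s1=0 s0=1 s4=1 s3=1
t4.Δ0 s6=0 s2=1 clk=0 s5=1 s1=0 s0=1 s4=1 s3=1
t4.Δ1 s6=0 s2=1 clk=1 s5=1 s1=0 s0=1 s4=1 s3=1
t5.Δ0 s6=0 s2=1 clk=1 s5=1 s1=0 s0=1 s4=1 s3=1
t5.Δ1 s6=0 s2=1 clk=0 s5=1 s1=0 s0=1 s4=1 s3=1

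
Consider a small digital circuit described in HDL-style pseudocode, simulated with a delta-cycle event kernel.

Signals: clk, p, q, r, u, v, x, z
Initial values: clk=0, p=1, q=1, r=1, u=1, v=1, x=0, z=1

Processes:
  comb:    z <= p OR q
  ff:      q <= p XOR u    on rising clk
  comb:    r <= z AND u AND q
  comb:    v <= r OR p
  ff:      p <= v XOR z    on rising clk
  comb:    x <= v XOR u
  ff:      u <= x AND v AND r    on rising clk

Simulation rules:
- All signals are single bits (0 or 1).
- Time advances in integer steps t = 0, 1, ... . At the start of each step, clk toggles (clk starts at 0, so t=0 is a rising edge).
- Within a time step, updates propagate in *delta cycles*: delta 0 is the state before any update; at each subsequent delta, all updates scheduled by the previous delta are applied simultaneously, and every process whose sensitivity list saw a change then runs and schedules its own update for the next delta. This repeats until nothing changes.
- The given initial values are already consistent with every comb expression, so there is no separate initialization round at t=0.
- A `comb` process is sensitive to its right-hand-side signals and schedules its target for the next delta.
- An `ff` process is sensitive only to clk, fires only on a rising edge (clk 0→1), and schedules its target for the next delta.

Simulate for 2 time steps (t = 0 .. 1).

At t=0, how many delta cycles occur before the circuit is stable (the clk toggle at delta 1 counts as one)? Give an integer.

5

t0.Δ0 x=0 u=1 z=1 q=1 r=1 v=1 clk=0 p=1
t0.Δ1 x=0 u=1 z=1 q=1 r=1 v=1 clk=1 p=1
t0.Δ2 x=0 u=0 z=1 q=0 r=1 v=1 clk=1 p=0
t0.Δ3 x=1 u=0 z=0 q=0 r=0 v=1 clk=1 p=0
t0.Δ4 x=1 u=0 z=0 q=0 r=0 v=0 clk=1 p=0
t0.Δ5 x=0 u=0 z=0 q=0 r=0 v=0 clk=1 p=0
t1.Δ0 x=0 u=0 z=0 q=0 r=0 v=0 clk=1 p=0
t1.Δ1 x=0 u=0 z=0 q=0 r=0 v=0 clk=0 p=0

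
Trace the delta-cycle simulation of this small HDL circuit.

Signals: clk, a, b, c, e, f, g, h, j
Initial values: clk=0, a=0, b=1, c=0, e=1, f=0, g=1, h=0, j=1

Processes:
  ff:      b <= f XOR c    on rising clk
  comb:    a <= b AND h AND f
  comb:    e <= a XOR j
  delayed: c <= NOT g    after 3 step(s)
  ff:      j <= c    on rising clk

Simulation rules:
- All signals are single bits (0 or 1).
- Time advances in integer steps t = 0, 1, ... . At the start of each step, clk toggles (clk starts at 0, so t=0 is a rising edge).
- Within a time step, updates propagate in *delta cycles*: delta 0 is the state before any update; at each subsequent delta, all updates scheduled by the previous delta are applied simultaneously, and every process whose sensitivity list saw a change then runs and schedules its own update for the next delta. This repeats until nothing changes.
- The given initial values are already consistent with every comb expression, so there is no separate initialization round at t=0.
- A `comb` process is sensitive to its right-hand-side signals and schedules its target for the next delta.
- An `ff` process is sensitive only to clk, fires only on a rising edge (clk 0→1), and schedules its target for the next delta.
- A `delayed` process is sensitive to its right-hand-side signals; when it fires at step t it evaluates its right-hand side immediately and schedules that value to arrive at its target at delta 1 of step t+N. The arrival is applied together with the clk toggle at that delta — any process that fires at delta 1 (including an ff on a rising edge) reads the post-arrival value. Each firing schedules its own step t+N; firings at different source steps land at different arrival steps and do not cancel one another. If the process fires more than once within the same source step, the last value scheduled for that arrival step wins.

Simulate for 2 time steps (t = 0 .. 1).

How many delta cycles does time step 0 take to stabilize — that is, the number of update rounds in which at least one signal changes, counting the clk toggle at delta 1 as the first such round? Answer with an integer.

t0.Δ0 e=1 a=0 j=1 h=0 f=0 c=0 clk=0 b=1 g=1
t0.Δ1 e=1 a=0 j=1 h=0 f=0 c=0 clk=1 b=1 g=1
t0.Δ2 e=1 a=0 j=0 h=0 f=0 c=0 clk=1 b=0 g=1
t0.Δ3 e=0 a=0 j=0 h=0 f=0 c=0 clk=1 b=0 g=1
t1.Δ0 e=0 a=0 j=0 h=0 f=0 c=0 clk=1 b=0 g=1
t1.Δ1 e=0 a=0 j=0 h=0 f=0 c=0 clk=0 b=0 g=1

3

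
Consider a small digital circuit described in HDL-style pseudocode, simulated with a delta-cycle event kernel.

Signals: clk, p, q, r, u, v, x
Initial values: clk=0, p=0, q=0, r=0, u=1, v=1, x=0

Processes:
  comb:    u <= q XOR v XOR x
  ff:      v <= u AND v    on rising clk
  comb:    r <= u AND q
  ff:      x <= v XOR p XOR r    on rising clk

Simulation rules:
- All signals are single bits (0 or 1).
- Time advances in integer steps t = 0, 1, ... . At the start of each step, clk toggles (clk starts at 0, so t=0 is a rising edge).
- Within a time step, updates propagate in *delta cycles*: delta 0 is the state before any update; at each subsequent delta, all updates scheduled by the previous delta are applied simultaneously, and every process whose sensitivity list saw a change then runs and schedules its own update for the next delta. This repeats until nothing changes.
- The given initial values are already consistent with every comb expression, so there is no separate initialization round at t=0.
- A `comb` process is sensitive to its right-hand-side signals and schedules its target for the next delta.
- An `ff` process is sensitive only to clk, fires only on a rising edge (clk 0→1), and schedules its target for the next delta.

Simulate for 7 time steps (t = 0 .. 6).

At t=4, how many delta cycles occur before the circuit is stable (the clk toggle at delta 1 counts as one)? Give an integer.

3

t0.Δ0 q=0 u=1 v=1 clk=0 p=0 r=0 x=0
t0.Δ1 q=0 u=1 v=1 clk=1 p=0 r=0 x=0
t0.Δ2 q=0 u=1 v=1 clk=1 p=0 r=0 x=1
t0.Δ3 q=0 u=0 v=1 clk=1 p=0 r=0 x=1
t1.Δ0 q=0 u=0 v=1 clk=1 p=0 r=0 x=1
t1.Δ1 q=0 u=0 v=1 clk=0 p=0 r=0 x=1
t2.Δ0 q=0 u=0 v=1 clk=0 p=0 r=0 x=1
t2.Δ1 q=0 u=0 v=1 clk=1 p=0 r=0 x=1
t2.Δ2 q=0 u=0 v=0 clk=1 p=0 r=0 x=1
t2.Δ3 q=0 u=1 v=0 clk=1 p=0 r=0 x=1
t3.Δ0 q=0 u=1 v=0 clk=1 p=0 r=0 x=1
t3.Δ1 q=0 u=1 v=0 clk=0 p=0 r=0 x=1
t4.Δ0 q=0 u=1 v=0 clk=0 p=0 r=0 x=1
t4.Δ1 q=0 u=1 v=0 clk=1 p=0 r=0 x=1
t4.Δ2 q=0 u=1 v=0 clk=1 p=0 r=0 x=0
t4.Δ3 q=0 u=0 v=0 clk=1 p=0 r=0 x=0
t5.Δ0 q=0 u=0 v=0 clk=1 p=0 r=0 x=0
t5.Δ1 q=0 u=0 v=0 clk=0 p=0 r=0 x=0
t6.Δ0 q=0 u=0 v=0 clk=0 p=0 r=0 x=0
t6.Δ1 q=0 u=0 v=0 clk=1 p=0 r=0 x=0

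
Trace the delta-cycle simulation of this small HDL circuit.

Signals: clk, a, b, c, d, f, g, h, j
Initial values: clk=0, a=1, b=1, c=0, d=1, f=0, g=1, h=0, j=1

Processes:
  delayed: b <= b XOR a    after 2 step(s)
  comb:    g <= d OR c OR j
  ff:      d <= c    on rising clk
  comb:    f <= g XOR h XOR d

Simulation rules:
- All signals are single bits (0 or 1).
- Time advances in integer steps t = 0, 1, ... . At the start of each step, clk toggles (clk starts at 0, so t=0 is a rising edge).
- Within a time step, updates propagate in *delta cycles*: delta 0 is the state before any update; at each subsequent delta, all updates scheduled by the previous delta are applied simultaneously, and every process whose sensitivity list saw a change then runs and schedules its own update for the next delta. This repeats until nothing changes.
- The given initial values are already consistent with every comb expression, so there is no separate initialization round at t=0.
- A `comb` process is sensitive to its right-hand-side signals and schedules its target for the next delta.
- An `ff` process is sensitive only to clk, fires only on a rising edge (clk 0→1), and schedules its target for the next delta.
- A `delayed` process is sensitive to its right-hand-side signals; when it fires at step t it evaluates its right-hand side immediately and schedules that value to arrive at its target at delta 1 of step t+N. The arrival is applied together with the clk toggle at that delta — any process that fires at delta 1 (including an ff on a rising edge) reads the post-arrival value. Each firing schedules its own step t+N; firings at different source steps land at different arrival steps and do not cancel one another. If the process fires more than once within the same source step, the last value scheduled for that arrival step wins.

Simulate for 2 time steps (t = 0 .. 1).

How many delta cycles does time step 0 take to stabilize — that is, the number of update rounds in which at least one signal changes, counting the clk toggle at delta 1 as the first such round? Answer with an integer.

3

t0.Δ0 a=1 c=0 clk=0 j=1 f=0 g=1 h=0 b=1 d=1
t0.Δ1 a=1 c=0 clk=1 j=1 f=0 g=1 h=0 b=1 d=1
t0.Δ2 a=1 c=0 clk=1 j=1 f=0 g=1 h=0 b=1 d=0
t0.Δ3 a=1 c=0 clk=1 j=1 f=1 g=1 h=0 b=1 d=0
t1.Δ0 a=1 c=0 clk=1 j=1 f=1 g=1 h=0 b=1 d=0
t1.Δ1 a=1 c=0 clk=0 j=1 f=1 g=1 h=0 b=1 d=0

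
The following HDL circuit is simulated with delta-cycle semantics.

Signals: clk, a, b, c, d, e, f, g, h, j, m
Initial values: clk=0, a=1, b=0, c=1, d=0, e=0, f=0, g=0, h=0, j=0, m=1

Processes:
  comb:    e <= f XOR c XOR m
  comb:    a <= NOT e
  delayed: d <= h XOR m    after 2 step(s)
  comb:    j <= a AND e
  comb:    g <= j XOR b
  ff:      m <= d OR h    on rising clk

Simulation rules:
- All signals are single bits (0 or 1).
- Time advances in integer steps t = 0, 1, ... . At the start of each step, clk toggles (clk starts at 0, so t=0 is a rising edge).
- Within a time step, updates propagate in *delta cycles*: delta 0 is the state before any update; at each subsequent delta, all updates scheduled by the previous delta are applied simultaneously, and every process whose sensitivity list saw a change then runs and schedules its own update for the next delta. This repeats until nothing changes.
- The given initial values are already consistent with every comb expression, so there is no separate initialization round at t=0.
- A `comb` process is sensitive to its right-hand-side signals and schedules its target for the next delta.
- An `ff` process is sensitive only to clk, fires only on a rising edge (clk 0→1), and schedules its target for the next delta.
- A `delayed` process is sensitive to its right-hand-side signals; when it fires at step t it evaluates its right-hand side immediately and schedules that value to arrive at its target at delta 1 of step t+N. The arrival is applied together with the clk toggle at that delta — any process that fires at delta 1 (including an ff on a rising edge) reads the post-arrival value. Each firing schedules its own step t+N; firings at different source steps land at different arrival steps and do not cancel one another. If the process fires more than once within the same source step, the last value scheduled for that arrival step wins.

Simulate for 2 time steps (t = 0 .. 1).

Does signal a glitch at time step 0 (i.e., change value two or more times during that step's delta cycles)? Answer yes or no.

t=0 Δ0: g=0 b=0 j=0 a=1 h=0 f=0 d=0 m=1 clk=0 e=0 c=1
  Δ1: clk:0→1
  Δ2: m:1→0
  Δ3: e:0→1
  Δ4: j:0→1, a:1→0
  Δ5: g:0→1, j:1→0
  Δ6: g:1→0
  (6Δ to stable)
t=1 Δ0: g=0 b=0 j=0 a=0 h=0 f=0 d=0 m=0 clk=1 e=1 c=1
  Δ1: clk:1→0
  (1Δ to stable)

no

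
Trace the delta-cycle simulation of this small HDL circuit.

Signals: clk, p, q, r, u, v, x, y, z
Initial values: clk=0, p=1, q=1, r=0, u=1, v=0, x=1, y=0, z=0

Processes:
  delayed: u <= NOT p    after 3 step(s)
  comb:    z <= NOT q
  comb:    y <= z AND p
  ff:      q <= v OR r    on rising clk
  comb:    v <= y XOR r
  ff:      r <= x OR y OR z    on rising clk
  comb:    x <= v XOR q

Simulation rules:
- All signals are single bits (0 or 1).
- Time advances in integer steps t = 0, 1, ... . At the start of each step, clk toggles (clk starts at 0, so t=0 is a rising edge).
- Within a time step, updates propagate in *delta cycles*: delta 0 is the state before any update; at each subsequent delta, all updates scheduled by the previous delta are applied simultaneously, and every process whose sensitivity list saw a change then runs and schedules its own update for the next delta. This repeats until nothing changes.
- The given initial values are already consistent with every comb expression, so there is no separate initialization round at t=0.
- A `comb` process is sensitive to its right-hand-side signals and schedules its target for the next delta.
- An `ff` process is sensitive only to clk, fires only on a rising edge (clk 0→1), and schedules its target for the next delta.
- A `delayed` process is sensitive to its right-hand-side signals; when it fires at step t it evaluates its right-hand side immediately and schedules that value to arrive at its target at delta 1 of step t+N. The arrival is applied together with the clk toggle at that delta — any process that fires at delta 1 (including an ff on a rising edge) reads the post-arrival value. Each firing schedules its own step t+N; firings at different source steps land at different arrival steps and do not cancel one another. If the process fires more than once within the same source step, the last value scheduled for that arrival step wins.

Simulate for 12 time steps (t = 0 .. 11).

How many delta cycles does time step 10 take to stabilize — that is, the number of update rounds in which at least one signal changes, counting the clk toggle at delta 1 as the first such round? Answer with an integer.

4

[bits: v,y,clk,x,u,p,z,q,r]
t=0: Δ0=000111010 Δ1=001111010 Δ2=001111001 Δ3=101011101 Δ4=111111101 Δ5=011111101 Δ6=011011101 | 6Δ
t=1: Δ0=011011101 Δ1=010011101 | 1Δ
t=2: Δ0=010011101 Δ1=011011101 Δ2=011011111 Δ3=011111011 Δ4=001111011 Δ5=101111011 Δ6=101011011 | 6Δ
t=3: Δ0=101011011 Δ1=100011011 | 1Δ
t=4: Δ0=100011011 Δ1=101011011 Δ2=101011010 Δ3=001011010 Δ4=001111010 | 4Δ
t=5: Δ0=001111010 Δ1=000111010 | 1Δ
t=6: Δ0=000111010 Δ1=001111010 Δ2=001111001 Δ3=101011101 Δ4=111111101 Δ5=011111101 Δ6=011011101 | 6Δ
t=7: Δ0=011011101 Δ1=010011101 | 1Δ
t=8: Δ0=010011101 Δ1=011011101 Δ2=011011111 Δ3=011111011 Δ4=001111011 Δ5=101111011 Δ6=101011011 | 6Δ
t=9: Δ0=101011011 Δ1=100011011 | 1Δ
t=10: Δ0=100011011 Δ1=101011011 Δ2=101011010 Δ3=001011010 Δ4=001111010 | 4Δ
t=11: Δ0=001111010 Δ1=000111010 | 1Δ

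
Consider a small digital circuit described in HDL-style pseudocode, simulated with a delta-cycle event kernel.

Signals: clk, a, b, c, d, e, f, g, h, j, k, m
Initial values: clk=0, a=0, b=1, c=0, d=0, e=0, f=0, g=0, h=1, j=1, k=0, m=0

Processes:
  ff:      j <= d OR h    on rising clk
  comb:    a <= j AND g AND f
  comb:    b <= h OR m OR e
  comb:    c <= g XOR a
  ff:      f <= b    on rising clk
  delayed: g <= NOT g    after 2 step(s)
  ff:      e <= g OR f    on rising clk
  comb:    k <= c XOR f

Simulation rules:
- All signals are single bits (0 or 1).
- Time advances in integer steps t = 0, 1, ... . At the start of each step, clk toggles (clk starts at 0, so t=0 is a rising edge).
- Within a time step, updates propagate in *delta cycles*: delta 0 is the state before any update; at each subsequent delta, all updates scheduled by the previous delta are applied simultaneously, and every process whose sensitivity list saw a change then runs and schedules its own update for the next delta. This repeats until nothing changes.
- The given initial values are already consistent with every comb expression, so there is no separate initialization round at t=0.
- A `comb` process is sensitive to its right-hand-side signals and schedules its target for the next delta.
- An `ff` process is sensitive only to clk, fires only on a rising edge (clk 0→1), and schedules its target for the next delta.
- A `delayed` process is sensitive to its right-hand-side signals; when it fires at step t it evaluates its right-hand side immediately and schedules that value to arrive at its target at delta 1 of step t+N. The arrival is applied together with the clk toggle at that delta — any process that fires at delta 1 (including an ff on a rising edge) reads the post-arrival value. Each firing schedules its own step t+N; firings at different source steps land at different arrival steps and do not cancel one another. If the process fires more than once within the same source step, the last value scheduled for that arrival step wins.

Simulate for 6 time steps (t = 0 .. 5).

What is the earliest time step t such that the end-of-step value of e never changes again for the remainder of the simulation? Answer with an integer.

t0.Δ0 j=1 clk=0 m=0 b=1 h=1 k=0 g=0 f=0 a=0 d=0 e=0 c=0
t0.Δ1 j=1 clk=1 m=0 b=1 h=1 k=0 g=0 f=0 a=0 d=0 e=0 c=0
t0.Δ2 j=1 clk=1 m=0 b=1 h=1 k=0 g=0 f=1 a=0 d=0 e=0 c=0
t0.Δ3 j=1 clk=1 m=0 b=1 h=1 k=1 g=0 f=1 a=0 d=0 e=0 c=0
t1.Δ0 j=1 clk=1 m=0 b=1 h=1 k=1 g=0 f=1 a=0 d=0 e=0 c=0
t1.Δ1 j=1 clk=0 m=0 b=1 h=1 k=1 g=0 f=1 a=0 d=0 e=0 c=0
t2.Δ0 j=1 clk=0 m=0 b=1 h=1 k=1 g=0 f=1 a=0 d=0 e=0 c=0
t2.Δ1 j=1 clk=1 m=0 b=1 h=1 k=1 g=0 f=1 a=0 d=0 e=0 c=0
t2.Δ2 j=1 clk=1 m=0 b=1 h=1 k=1 g=0 f=1 a=0 d=0 e=1 c=0
t3.Δ0 j=1 clk=1 m=0 b=1 h=1 k=1 g=0 f=1 a=0 d=0 e=1 c=0
t3.Δ1 j=1 clk=0 m=0 b=1 h=1 k=1 g=0 f=1 a=0 d=0 e=1 c=0
t4.Δ0 j=1 clk=0 m=0 b=1 h=1 k=1 g=0 f=1 a=0 d=0 e=1 c=0
t4.Δ1 j=1 clk=1 m=0 b=1 h=1 k=1 g=0 f=1 a=0 d=0 e=1 c=0
t5.Δ0 j=1 clk=1 m=0 b=1 h=1 k=1 g=0 f=1 a=0 d=0 e=1 c=0
t5.Δ1 j=1 clk=0 m=0 b=1 h=1 k=1 g=0 f=1 a=0 d=0 e=1 c=0

2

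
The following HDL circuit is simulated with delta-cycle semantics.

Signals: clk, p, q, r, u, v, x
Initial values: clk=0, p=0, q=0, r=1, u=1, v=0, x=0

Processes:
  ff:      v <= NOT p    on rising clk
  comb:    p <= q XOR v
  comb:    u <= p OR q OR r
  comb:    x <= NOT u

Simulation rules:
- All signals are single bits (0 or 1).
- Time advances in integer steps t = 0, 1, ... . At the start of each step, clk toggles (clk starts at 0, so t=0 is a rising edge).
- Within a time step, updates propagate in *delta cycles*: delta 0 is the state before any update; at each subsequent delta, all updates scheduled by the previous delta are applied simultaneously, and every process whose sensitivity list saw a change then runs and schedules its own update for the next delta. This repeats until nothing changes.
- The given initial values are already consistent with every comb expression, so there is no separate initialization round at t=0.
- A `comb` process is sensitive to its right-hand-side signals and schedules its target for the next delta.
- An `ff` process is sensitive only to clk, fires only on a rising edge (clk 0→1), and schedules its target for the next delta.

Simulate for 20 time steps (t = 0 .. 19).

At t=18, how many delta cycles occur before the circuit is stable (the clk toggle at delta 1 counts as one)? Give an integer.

3

t0.Δ0 clk=0 p=0 q=0 r=1 v=0 x=0 u=1
t0.Δ1 clk=1 p=0 q=0 r=1 v=0 x=0 u=1
t0.Δ2 clk=1 p=0 q=0 r=1 v=1 x=0 u=1
t0.Δ3 clk=1 p=1 q=0 r=1 v=1 x=0 u=1
t1.Δ0 clk=1 p=1 q=0 r=1 v=1 x=0 u=1
t1.Δ1 clk=0 p=1 q=0 r=1 v=1 x=0 u=1
t2.Δ0 clk=0 p=1 q=0 r=1 v=1 x=0 u=1
t2.Δ1 clk=1 p=1 q=0 r=1 v=1 x=0 u=1
t2.Δ2 clk=1 p=1 q=0 r=1 v=0 x=0 u=1
t2.Δ3 clk=1 p=0 q=0 r=1 v=0 x=0 u=1
t3.Δ0 clk=1 p=0 q=0 r=1 v=0 x=0 u=1
t3.Δ1 clk=0 p=0 q=0 r=1 v=0 x=0 u=1
t4.Δ0 clk=0 p=0 q=0 r=1 v=0 x=0 u=1
t4.Δ1 clk=1 p=0 q=0 r=1 v=0 x=0 u=1
t4.Δ2 clk=1 p=0 q=0 r=1 v=1 x=0 u=1
t4.Δ3 clk=1 p=1 q=0 r=1 v=1 x=0 u=1
t5.Δ0 clk=1 p=1 q=0 r=1 v=1 x=0 u=1
t5.Δ1 clk=0 p=1 q=0 r=1 v=1 x=0 u=1
t6.Δ0 clk=0 p=1 q=0 r=1 v=1 x=0 u=1
t6.Δ1 clk=1 p=1 q=0 r=1 v=1 x=0 u=1
t6.Δ2 clk=1 p=1 q=0 r=1 v=0 x=0 u=1
t6.Δ3 clk=1 p=0 q=0 r=1 v=0 x=0 u=1
t7.Δ0 clk=1 p=0 q=0 r=1 v=0 x=0 u=1
t7.Δ1 clk=0 p=0 q=0 r=1 v=0 x=0 u=1
t8.Δ0 clk=0 p=0 q=0 r=1 v=0 x=0 u=1
t8.Δ1 clk=1 p=0 q=0 r=1 v=0 x=0 u=1
t8.Δ2 clk=1 p=0 q=0 r=1 v=1 x=0 u=1
t8.Δ3 clk=1 p=1 q=0 r=1 v=1 x=0 u=1
t9.Δ0 clk=1 p=1 q=0 r=1 v=1 x=0 u=1
t9.Δ1 clk=0 p=1 q=0 r=1 v=1 x=0 u=1
t10.Δ0 clk=0 p=1 q=0 r=1 v=1 x=0 u=1
t10.Δ1 clk=1 p=1 q=0 r=1 v=1 x=0 u=1
t10.Δ2 clk=1 p=1 q=0 r=1 v=0 x=0 u=1
t10.Δ3 clk=1 p=0 q=0 r=1 v=0 x=0 u=1
t11.Δ0 clk=1 p=0 q=0 r=1 v=0 x=0 u=1
t11.Δ1 clk=0 p=0 q=0 r=1 v=0 x=0 u=1
t12.Δ0 clk=0 p=0 q=0 r=1 v=0 x=0 u=1
t12.Δ1 clk=1 p=0 q=0 r=1 v=0 x=0 u=1
t12.Δ2 clk=1 p=0 q=0 r=1 v=1 x=0 u=1
t12.Δ3 clk=1 p=1 q=0 r=1 v=1 x=0 u=1
t13.Δ0 clk=1 p=1 q=0 r=1 v=1 x=0 u=1
t13.Δ1 clk=0 p=1 q=0 r=1 v=1 x=0 u=1
t14.Δ0 clk=0 p=1 q=0 r=1 v=1 x=0 u=1
t14.Δ1 clk=1 p=1 q=0 r=1 v=1 x=0 u=1
t14.Δ2 clk=1 p=1 q=0 r=1 v=0 x=0 u=1
t14.Δ3 clk=1 p=0 q=0 r=1 v=0 x=0 u=1
t15.Δ0 clk=1 p=0 q=0 r=1 v=0 x=0 u=1
t15.Δ1 clk=0 p=0 q=0 r=1 v=0 x=0 u=1
t16.Δ0 clk=0 p=0 q=0 r=1 v=0 x=0 u=1
t16.Δ1 clk=1 p=0 q=0 r=1 v=0 x=0 u=1
t16.Δ2 clk=1 p=0 q=0 r=1 v=1 x=0 u=1
t16.Δ3 clk=1 p=1 q=0 r=1 v=1 x=0 u=1
t17.Δ0 clk=1 p=1 q=0 r=1 v=1 x=0 u=1
t17.Δ1 clk=0 p=1 q=0 r=1 v=1 x=0 u=1
t18.Δ0 clk=0 p=1 q=0 r=1 v=1 x=0 u=1
t18.Δ1 clk=1 p=1 q=0 r=1 v=1 x=0 u=1
t18.Δ2 clk=1 p=1 q=0 r=1 v=0 x=0 u=1
t18.Δ3 clk=1 p=0 q=0 r=1 v=0 x=0 u=1
t19.Δ0 clk=1 p=0 q=0 r=1 v=0 x=0 u=1
t19.Δ1 clk=0 p=0 q=0 r=1 v=0 x=0 u=1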